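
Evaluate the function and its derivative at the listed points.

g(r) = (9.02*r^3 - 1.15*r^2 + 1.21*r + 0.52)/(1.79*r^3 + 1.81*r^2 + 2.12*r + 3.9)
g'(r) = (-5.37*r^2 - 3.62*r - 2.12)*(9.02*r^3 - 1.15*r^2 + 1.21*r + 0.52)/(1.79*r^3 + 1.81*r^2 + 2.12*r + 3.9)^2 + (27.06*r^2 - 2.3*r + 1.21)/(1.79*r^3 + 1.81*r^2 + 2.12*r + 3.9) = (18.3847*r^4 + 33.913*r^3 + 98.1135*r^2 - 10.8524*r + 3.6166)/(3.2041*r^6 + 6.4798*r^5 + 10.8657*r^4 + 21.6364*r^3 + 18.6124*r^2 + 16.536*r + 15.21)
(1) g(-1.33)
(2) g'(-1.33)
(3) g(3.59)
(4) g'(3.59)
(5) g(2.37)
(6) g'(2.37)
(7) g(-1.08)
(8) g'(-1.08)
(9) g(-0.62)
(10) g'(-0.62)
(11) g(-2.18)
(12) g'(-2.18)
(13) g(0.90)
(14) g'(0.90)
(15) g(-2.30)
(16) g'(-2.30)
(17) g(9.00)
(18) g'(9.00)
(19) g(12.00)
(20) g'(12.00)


(1) = -343.42
(2) = 33698.87
(3) = 3.46
(4) = 0.42
(5) = 2.73
(6) = 0.85
(7) = -9.20
(8) = 52.10
(9) = -0.99
(10) = 5.24
(11) = 9.47
(12) = 4.90
(13) = 0.85
(14) = 1.50
(15) = 8.96
(16) = 3.74
(17) = 4.40
(18) = 0.07
(19) = 4.56
(20) = 0.04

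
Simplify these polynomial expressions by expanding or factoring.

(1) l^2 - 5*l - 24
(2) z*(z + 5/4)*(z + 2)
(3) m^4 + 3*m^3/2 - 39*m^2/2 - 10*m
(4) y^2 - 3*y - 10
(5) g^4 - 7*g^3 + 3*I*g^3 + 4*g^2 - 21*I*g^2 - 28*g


(1) = (l - 8)*(l + 3)
(2) = z^3 + 13*z^2/4 + 5*z/2
(3) = m*(m - 4)*(m + 1/2)*(m + 5)
(4) = (y - 5)*(y + 2)
(5) = g*(g - 7)*(g - I)*(g + 4*I)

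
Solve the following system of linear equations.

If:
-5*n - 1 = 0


Then:
n = -1/5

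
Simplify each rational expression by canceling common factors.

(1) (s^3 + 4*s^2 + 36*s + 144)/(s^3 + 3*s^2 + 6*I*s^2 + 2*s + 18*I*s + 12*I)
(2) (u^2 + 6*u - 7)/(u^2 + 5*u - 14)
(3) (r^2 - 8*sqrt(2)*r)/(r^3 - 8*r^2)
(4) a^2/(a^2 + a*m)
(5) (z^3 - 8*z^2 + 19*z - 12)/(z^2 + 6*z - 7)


(1) = (s^2 + s*(4 - 6*I) - 24*I)/(s^2 + 3*s + 2)
(2) = (u - 1)/(u - 2)
(3) = (r - 8*sqrt(2))/(r^2 - 8*r)
(4) = a/(a + m)
(5) = (z^2 - 7*z + 12)/(z + 7)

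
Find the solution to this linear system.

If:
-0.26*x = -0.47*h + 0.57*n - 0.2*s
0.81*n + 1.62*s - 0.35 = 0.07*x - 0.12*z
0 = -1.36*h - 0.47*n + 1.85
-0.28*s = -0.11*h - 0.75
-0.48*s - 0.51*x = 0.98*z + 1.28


Then:
h = 2.71
n = -3.92
s = 3.74
x = 16.37
z = -11.66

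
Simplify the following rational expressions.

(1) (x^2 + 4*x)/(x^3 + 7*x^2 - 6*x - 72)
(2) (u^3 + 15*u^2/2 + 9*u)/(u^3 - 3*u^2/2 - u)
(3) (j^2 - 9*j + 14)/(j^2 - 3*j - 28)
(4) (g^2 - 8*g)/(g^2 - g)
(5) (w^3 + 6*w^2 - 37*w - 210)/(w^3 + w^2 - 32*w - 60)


(1) = x/(x^2 + 3*x - 18)
(2) = (2*u^2 + 15*u + 18)/(2*u^2 - 3*u - 2)
(3) = (j - 2)/(j + 4)
(4) = (g - 8)/(g - 1)
(5) = (w + 7)/(w + 2)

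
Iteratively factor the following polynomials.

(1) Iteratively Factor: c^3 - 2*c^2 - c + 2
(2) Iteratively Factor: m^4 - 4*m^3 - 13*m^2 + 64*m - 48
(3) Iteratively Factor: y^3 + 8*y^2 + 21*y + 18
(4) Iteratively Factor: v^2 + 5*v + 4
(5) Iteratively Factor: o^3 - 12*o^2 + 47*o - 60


(1) = (c - 2)*(c^2 - 1) = (c - 2)*(c - 1)*(c + 1)
(2) = (m + 4)*(m^3 - 8*m^2 + 19*m - 12) = (m - 1)*(m + 4)*(m^2 - 7*m + 12) = (m - 4)*(m - 1)*(m + 4)*(m - 3)
(3) = (y + 2)*(y^2 + 6*y + 9) = (y + 2)*(y + 3)*(y + 3)
(4) = (v + 1)*(v + 4)
(5) = (o - 3)*(o^2 - 9*o + 20) = (o - 4)*(o - 3)*(o - 5)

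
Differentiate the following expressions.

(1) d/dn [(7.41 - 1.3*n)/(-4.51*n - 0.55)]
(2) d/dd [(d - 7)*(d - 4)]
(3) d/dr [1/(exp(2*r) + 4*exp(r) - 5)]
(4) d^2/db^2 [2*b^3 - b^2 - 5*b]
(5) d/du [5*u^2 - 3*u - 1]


(1) = (153.944791*n + 18.773755)/(4.51*n + 0.55)^3
(2) = 2*d - 11
(3) = 2*(-exp(r) - 2)*exp(r)/(exp(2*r) + 4*exp(r) - 5)^2
(4) = 12*b - 2
(5) = 10*u - 3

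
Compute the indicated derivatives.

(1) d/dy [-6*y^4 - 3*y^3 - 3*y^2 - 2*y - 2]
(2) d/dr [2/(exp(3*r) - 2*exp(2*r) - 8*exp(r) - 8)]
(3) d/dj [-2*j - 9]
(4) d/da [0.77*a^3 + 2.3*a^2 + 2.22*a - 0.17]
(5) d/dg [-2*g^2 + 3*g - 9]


(1) = -24*y^3 - 9*y^2 - 6*y - 2
(2) = (-6*exp(2*r) + 8*exp(r) + 16)*exp(r)/(-exp(3*r) + 2*exp(2*r) + 8*exp(r) + 8)^2
(3) = -2
(4) = 2.31*a^2 + 4.6*a + 2.22
(5) = 3 - 4*g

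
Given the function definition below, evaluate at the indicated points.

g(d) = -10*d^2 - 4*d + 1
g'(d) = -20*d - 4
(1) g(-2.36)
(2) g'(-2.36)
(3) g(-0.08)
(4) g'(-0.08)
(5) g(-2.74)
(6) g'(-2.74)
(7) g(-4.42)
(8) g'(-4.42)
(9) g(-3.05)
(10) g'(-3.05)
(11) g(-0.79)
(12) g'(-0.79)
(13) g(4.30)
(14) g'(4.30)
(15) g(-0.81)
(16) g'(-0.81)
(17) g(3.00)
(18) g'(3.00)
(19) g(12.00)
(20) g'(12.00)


(1) = -45.26
(2) = 43.20
(3) = 1.26
(4) = -2.40
(5) = -63.12
(6) = 50.80
(7) = -176.68
(8) = 84.40
(9) = -79.82
(10) = 57.00
(11) = -2.08
(12) = 11.80
(13) = -201.10
(14) = -90.00
(15) = -2.32
(16) = 12.20
(17) = -101.00
(18) = -64.00
(19) = -1487.00
(20) = -244.00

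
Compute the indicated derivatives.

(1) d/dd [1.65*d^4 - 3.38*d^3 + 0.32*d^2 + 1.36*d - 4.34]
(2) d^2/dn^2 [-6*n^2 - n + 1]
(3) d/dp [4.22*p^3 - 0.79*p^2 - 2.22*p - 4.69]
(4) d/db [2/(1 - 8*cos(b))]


(1) = 6.6*d^3 - 10.14*d^2 + 0.64*d + 1.36
(2) = -12
(3) = 12.66*p^2 - 1.58*p - 2.22
(4) = -16*sin(b)/(8*cos(b) - 1)^2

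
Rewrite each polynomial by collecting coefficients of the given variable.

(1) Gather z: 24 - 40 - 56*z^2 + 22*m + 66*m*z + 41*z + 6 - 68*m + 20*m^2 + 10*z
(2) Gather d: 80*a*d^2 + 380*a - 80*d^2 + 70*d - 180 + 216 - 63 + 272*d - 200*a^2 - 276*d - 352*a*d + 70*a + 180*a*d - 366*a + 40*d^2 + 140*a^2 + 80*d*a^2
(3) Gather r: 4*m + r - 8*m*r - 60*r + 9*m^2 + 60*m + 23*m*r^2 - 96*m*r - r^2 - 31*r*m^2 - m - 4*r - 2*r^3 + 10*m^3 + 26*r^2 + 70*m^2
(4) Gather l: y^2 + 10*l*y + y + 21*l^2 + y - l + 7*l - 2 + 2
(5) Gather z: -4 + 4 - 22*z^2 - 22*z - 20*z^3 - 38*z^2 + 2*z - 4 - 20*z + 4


(1) = 20*m^2 - 46*m - 56*z^2 + z*(66*m + 51) - 10
(2) = -60*a^2 + 84*a + d^2*(80*a - 40) + d*(80*a^2 - 172*a + 66) - 27
(3) = 10*m^3 + 79*m^2 + 63*m - 2*r^3 + r^2*(23*m + 25) + r*(-31*m^2 - 104*m - 63)
(4) = 21*l^2 + l*(10*y + 6) + y^2 + 2*y
(5) = -20*z^3 - 60*z^2 - 40*z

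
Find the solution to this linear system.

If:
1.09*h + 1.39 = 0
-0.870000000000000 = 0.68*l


Then:
h = -1.28
l = -1.28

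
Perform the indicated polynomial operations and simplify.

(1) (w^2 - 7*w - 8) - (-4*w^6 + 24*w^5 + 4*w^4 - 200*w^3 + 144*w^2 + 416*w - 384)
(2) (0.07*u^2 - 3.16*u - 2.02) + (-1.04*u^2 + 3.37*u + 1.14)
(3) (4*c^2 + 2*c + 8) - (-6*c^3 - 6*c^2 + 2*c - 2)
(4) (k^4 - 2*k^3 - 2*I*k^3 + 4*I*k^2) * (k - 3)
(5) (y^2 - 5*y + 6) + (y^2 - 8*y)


(1) = 4*w^6 - 24*w^5 - 4*w^4 + 200*w^3 - 143*w^2 - 423*w + 376
(2) = -0.97*u^2 + 0.21*u - 0.88
(3) = 6*c^3 + 10*c^2 + 10
(4) = k^5 - 5*k^4 - 2*I*k^4 + 6*k^3 + 10*I*k^3 - 12*I*k^2
(5) = 2*y^2 - 13*y + 6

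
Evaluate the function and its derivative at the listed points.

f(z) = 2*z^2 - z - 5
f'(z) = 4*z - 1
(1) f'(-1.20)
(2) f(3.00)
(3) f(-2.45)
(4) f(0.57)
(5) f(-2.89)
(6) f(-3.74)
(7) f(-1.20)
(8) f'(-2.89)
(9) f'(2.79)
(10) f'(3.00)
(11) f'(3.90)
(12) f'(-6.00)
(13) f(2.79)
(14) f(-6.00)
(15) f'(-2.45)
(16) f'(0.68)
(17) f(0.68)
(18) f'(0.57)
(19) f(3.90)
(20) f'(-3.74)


(1) = -5.80
(2) = 10.00
(3) = 9.46
(4) = -4.92
(5) = 14.59
(6) = 26.72
(7) = -0.92
(8) = -12.56
(9) = 10.16
(10) = 11.00
(11) = 14.60
(12) = -25.00
(13) = 7.78
(14) = 73.00
(15) = -10.80
(16) = 1.72
(17) = -4.76
(18) = 1.28
(19) = 21.52
(20) = -15.96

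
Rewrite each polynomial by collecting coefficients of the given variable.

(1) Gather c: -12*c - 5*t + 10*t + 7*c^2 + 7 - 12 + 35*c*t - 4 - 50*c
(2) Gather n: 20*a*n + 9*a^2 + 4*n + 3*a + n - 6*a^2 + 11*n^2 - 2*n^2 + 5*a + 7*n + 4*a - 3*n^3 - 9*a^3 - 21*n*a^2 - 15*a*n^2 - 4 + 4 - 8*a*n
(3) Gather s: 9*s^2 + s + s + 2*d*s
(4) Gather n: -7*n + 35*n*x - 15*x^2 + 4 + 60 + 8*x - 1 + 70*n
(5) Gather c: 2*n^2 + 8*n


(1) = 7*c^2 + c*(35*t - 62) + 5*t - 9
(2) = -9*a^3 + 3*a^2 + 12*a - 3*n^3 + n^2*(9 - 15*a) + n*(-21*a^2 + 12*a + 12)
(3) = 9*s^2 + s*(2*d + 2)
(4) = n*(35*x + 63) - 15*x^2 + 8*x + 63
(5) = 2*n^2 + 8*n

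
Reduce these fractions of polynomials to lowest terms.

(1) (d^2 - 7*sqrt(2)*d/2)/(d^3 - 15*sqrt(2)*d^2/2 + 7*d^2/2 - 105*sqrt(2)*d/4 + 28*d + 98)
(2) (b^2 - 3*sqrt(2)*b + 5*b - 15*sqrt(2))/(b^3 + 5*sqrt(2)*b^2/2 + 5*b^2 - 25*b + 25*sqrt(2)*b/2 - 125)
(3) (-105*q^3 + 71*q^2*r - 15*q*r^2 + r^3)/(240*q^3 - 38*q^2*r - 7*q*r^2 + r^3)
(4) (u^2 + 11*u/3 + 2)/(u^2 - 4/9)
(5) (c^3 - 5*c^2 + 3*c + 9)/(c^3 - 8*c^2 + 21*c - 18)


(1) = 8*d/(8*d^2 + d*(28 - 32*sqrt(2)) - 112*sqrt(2))
(2) = (2*b - 6*sqrt(2))/(2*b^2 + 5*sqrt(2)*b - 50)
(3) = (-21*q^2 + 10*q*r - r^2)/(48*q^2 + 2*q*r - r^2)
(4) = (3*u + 9)/(3*u - 2)
(5) = (c + 1)/(c - 2)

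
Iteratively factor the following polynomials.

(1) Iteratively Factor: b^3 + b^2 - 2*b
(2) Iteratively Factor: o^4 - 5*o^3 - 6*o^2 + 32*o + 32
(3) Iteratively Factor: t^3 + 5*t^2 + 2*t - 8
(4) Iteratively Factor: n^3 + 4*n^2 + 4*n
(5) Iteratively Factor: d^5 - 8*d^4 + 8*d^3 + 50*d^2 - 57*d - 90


(1) = (b)*(b^2 + b - 2) = b*(b + 2)*(b - 1)
(2) = (o + 1)*(o^3 - 6*o^2 + 32) = (o - 4)*(o + 1)*(o^2 - 2*o - 8) = (o - 4)^2*(o + 1)*(o + 2)
(3) = (t + 2)*(t^2 + 3*t - 4) = (t - 1)*(t + 2)*(t + 4)
(4) = (n + 2)*(n^2 + 2*n) = n*(n + 2)*(n + 2)
(5) = (d + 1)*(d^4 - 9*d^3 + 17*d^2 + 33*d - 90) = (d + 1)*(d + 2)*(d^3 - 11*d^2 + 39*d - 45) = (d - 5)*(d + 1)*(d + 2)*(d^2 - 6*d + 9) = (d - 5)*(d - 3)*(d + 1)*(d + 2)*(d - 3)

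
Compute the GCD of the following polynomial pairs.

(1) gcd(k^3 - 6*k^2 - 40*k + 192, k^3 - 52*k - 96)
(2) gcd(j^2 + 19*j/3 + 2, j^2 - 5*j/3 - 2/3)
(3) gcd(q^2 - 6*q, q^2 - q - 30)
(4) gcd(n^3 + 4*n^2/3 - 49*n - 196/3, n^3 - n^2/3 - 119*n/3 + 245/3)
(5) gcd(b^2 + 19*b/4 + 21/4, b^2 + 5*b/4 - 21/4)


(1) = gcd((k - 8)*(k - 4)*(k + 6), (k - 8)*(k + 2)*(k + 6)) = k^2 - 2*k - 48
(2) = gcd((j + 1/3)*(j + 6), (j - 2)*(j + 1/3)) = j + 1/3
(3) = gcd(q*(q - 6), (q - 6)*(q + 5)) = q - 6
(4) = gcd((n - 7)*(n + 4/3)*(n + 7), (n - 5)*(n - 7/3)*(n + 7)) = n + 7
(5) = gcd((b + 7/4)*(b + 3), (b - 7/4)*(b + 3)) = b + 3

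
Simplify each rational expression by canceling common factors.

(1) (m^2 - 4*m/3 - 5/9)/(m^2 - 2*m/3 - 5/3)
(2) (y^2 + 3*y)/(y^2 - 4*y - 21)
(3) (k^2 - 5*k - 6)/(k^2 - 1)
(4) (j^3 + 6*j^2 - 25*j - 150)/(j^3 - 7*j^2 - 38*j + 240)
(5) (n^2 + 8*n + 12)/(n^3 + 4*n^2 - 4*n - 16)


(1) = (3*m + 1)/(3*m + 3)
(2) = y/(y - 7)
(3) = (k - 6)/(k - 1)
(4) = (j + 5)/(j - 8)
(5) = (n + 6)/(n^2 + 2*n - 8)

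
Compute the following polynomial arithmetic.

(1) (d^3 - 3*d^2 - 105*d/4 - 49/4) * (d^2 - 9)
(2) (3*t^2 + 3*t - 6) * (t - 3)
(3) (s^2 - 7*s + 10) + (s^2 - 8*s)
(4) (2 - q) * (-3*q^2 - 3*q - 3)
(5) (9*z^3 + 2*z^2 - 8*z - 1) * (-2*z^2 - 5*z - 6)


(1) = d^5 - 3*d^4 - 141*d^3/4 + 59*d^2/4 + 945*d/4 + 441/4
(2) = 3*t^3 - 6*t^2 - 15*t + 18
(3) = 2*s^2 - 15*s + 10
(4) = 3*q^3 - 3*q^2 - 3*q - 6
(5) = -18*z^5 - 49*z^4 - 48*z^3 + 30*z^2 + 53*z + 6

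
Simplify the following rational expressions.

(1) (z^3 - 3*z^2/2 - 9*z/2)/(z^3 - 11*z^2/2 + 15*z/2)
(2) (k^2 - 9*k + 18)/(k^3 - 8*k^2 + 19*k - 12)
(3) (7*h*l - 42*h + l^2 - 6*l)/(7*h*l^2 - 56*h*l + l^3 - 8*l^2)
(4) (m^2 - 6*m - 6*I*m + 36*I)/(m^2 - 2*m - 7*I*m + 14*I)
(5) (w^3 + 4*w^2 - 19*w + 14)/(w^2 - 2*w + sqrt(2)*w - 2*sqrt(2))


(1) = (2*z + 3)/(2*z - 5)
(2) = (k - 6)/(k^2 - 5*k + 4)
(3) = (l - 6)/(l^2 - 8*l)
(4) = (m^2 + m*(-6 - 6*I) + 36*I)/(m^2 + m*(-2 - 7*I) + 14*I)
(5) = (w^2 + 6*w - 7)/(w + sqrt(2))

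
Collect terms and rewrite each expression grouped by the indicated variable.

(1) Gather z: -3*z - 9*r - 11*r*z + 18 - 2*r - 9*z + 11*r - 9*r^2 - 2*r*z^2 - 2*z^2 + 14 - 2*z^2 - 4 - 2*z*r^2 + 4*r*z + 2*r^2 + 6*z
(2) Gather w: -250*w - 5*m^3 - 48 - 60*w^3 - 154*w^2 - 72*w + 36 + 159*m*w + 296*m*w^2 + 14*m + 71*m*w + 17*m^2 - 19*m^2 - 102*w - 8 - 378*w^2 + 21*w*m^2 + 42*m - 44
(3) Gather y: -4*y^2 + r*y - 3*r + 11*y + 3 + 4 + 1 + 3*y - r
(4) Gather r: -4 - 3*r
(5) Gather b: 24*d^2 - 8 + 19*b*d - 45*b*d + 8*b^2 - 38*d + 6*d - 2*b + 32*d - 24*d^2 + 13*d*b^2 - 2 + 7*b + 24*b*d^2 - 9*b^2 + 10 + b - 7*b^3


(1) = -7*r^2 + z^2*(-2*r - 4) + z*(-2*r^2 - 7*r - 6) + 28
(2) = -5*m^3 - 2*m^2 + 56*m - 60*w^3 + w^2*(296*m - 532) + w*(21*m^2 + 230*m - 424) - 64
(3) = -4*r - 4*y^2 + y*(r + 14) + 8
(4) = -3*r - 4
(5) = -7*b^3 + b^2*(13*d - 1) + b*(24*d^2 - 26*d + 6)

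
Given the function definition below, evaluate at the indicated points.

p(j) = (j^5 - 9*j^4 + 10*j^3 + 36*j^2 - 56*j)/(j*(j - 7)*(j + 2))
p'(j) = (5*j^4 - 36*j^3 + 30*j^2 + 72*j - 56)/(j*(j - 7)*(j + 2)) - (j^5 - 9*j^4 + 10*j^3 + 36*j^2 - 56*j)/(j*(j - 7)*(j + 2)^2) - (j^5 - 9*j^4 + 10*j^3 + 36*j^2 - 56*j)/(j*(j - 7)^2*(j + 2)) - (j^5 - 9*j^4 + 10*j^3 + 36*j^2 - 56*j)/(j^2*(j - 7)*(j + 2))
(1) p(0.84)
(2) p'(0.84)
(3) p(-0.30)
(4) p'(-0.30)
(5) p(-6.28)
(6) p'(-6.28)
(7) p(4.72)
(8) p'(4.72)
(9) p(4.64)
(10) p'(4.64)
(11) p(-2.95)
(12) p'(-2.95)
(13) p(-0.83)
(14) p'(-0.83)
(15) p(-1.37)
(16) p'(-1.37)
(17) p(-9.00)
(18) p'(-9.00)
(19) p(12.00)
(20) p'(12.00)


(1) = 1.35
(2) = -2.32
(3) = 5.29
(4) = -4.60
(5) = 68.56
(6) = -16.56
(7) = 7.40
(8) = 5.44
(9) = 6.97
(10) = 5.28
(11) = 24.50
(12) = -9.90
(13) = 8.01
(14) = -5.66
(15) = 11.36
(16) = -6.74
(17) = 121.00
(18) = -22.00
(19) = 100.00
(20) = 20.00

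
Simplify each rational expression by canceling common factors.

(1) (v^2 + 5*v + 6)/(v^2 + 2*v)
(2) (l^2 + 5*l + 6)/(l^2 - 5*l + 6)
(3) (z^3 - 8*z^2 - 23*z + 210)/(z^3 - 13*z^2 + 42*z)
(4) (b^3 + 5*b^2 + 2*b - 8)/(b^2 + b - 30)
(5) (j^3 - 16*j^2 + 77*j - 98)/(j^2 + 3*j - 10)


(1) = (v + 3)/v
(2) = (l^2 + 5*l + 6)/(l^2 - 5*l + 6)
(3) = (z + 5)/z
(4) = (b^3 + 5*b^2 + 2*b - 8)/(b^2 + b - 30)
(5) = (j^2 - 14*j + 49)/(j + 5)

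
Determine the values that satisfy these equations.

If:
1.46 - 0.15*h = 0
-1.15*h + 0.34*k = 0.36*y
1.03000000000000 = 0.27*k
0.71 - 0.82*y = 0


Then:
No Solution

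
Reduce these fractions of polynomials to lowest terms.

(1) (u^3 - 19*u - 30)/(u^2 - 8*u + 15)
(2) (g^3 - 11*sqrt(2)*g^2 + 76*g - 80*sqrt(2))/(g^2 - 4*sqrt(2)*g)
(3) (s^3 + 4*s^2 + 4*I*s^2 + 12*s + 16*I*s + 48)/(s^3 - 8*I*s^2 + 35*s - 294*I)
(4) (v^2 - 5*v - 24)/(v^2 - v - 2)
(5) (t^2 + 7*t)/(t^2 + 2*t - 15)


(1) = (u^2 + 5*u + 6)/(u - 3)
(2) = (g^2 - 7*sqrt(2)*g + 20)/g
(3) = (s^2 + s*(4 - 2*I) - 8*I)/(s^2 - 14*I*s - 49)
(4) = (v^2 - 5*v - 24)/(v^2 - v - 2)
(5) = (t^2 + 7*t)/(t^2 + 2*t - 15)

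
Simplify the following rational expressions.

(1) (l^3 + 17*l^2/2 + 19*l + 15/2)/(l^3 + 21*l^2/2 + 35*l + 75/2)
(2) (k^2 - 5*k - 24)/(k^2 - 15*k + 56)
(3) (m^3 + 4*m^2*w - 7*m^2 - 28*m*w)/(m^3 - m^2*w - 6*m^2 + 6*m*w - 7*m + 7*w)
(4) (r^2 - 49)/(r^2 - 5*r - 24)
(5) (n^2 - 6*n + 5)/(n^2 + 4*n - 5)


(1) = (2*l + 1)/(2*l + 5)
(2) = (k + 3)/(k - 7)
(3) = (-m^2 - 4*m*w)/(-m^2 + m*w - m + w)
(4) = (r^2 - 49)/(r^2 - 5*r - 24)
(5) = (n - 5)/(n + 5)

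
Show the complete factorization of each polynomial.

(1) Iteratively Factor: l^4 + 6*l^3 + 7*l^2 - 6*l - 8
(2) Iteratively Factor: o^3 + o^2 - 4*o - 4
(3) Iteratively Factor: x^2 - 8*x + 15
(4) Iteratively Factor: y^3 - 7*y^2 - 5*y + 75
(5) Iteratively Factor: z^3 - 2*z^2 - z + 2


(1) = (l + 1)*(l^3 + 5*l^2 + 2*l - 8) = (l + 1)*(l + 4)*(l^2 + l - 2) = (l + 1)*(l + 2)*(l + 4)*(l - 1)
(2) = (o - 2)*(o^2 + 3*o + 2) = (o - 2)*(o + 1)*(o + 2)
(3) = (x - 3)*(x - 5)
(4) = (y - 5)*(y^2 - 2*y - 15) = (y - 5)^2*(y + 3)
(5) = (z - 1)*(z^2 - z - 2) = (z - 1)*(z + 1)*(z - 2)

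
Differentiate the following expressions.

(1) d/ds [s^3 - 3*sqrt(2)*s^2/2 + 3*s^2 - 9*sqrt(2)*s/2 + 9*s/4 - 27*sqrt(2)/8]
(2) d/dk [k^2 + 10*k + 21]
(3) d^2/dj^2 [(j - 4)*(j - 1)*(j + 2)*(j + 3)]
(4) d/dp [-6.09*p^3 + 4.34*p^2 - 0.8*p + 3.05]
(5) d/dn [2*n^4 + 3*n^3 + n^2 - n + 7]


(1) = 3*s^2 - 3*sqrt(2)*s + 6*s - 9*sqrt(2)/2 + 9/4
(2) = 2*k + 10
(3) = 12*j^2 - 30
(4) = -18.27*p^2 + 8.68*p - 0.8
(5) = 8*n^3 + 9*n^2 + 2*n - 1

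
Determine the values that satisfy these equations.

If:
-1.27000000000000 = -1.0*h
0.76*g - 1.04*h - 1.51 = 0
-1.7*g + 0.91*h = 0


Then:
No Solution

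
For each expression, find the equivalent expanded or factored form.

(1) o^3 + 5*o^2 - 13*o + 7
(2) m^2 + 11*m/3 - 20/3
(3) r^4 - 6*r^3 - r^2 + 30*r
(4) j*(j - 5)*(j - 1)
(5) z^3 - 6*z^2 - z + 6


(1) = (o - 1)^2*(o + 7)
(2) = (m - 4/3)*(m + 5)
(3) = r*(r - 5)*(r - 3)*(r + 2)
(4) = j^3 - 6*j^2 + 5*j
(5) = (z - 6)*(z - 1)*(z + 1)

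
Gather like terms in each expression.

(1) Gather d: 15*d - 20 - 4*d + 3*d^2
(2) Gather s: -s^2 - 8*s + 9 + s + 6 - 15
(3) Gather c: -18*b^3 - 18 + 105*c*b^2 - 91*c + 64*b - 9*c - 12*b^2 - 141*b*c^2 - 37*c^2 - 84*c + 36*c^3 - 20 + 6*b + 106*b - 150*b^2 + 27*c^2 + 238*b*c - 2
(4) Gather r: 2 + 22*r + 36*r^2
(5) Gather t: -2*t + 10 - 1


(1) = 3*d^2 + 11*d - 20
(2) = -s^2 - 7*s
(3) = -18*b^3 - 162*b^2 + 176*b + 36*c^3 + c^2*(-141*b - 10) + c*(105*b^2 + 238*b - 184) - 40
(4) = 36*r^2 + 22*r + 2
(5) = 9 - 2*t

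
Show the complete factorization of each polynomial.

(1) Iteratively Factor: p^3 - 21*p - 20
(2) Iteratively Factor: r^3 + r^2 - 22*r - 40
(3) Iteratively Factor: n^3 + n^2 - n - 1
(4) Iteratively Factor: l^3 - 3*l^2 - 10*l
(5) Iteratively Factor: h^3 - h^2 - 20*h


(1) = (p - 5)*(p^2 + 5*p + 4) = (p - 5)*(p + 1)*(p + 4)
(2) = (r + 4)*(r^2 - 3*r - 10) = (r + 2)*(r + 4)*(r - 5)
(3) = (n + 1)*(n^2 - 1) = (n + 1)^2*(n - 1)
(4) = (l + 2)*(l^2 - 5*l) = l*(l + 2)*(l - 5)
(5) = (h)*(h^2 - h - 20) = h*(h + 4)*(h - 5)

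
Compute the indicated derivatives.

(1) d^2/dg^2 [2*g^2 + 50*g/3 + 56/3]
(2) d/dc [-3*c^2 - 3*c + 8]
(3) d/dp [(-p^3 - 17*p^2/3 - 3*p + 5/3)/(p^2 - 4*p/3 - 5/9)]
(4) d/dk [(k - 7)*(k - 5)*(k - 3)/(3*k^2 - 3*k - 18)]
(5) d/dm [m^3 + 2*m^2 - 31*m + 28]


(1) = 4
(2) = -6*c - 3
(3) = 3*(-27*p^4 + 72*p^3 + 330*p^2 + 80*p + 105)/(81*p^4 - 216*p^3 + 54*p^2 + 120*p + 25)
(4) = (k^2 + 4*k - 59)/(3*(k^2 + 4*k + 4))
(5) = 3*m^2 + 4*m - 31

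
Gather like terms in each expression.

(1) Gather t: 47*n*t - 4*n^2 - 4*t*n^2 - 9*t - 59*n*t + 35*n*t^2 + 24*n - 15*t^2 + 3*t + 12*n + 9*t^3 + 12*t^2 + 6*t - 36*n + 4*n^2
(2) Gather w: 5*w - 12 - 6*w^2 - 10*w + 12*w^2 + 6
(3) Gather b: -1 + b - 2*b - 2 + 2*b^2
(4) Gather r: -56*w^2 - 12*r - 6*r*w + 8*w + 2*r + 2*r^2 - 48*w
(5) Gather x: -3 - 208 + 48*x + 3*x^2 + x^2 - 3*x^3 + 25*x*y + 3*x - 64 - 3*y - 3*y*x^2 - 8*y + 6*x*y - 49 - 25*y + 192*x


(1) = 9*t^3 + t^2*(35*n - 3) + t*(-4*n^2 - 12*n)
(2) = 6*w^2 - 5*w - 6
(3) = 2*b^2 - b - 3
(4) = 2*r^2 + r*(-6*w - 10) - 56*w^2 - 40*w
(5) = -3*x^3 + x^2*(4 - 3*y) + x*(31*y + 243) - 36*y - 324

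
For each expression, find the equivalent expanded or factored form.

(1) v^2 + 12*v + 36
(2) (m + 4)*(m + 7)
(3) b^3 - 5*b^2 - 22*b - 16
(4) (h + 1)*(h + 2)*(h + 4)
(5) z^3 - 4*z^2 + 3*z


(1) = (v + 6)^2
(2) = m^2 + 11*m + 28
(3) = (b - 8)*(b + 1)*(b + 2)
(4) = h^3 + 7*h^2 + 14*h + 8
(5) = z*(z - 3)*(z - 1)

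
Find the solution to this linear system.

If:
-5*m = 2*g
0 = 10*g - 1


Then:
g = 1/10
m = -1/25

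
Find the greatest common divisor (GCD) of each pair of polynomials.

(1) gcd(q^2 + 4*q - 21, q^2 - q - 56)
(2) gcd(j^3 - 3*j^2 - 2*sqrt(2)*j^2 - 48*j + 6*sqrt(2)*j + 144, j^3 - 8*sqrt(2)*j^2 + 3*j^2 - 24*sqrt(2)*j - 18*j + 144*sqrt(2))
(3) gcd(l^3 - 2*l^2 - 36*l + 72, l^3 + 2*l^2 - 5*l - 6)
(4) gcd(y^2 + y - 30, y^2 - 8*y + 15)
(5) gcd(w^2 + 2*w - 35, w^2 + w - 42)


(1) = gcd((q - 3)*(q + 7), (q - 8)*(q + 7)) = q + 7
(2) = gcd((j - 3)*(j - 6*sqrt(2))*(j + 4*sqrt(2)), (j - 3)*(j + 6)*(j - 8*sqrt(2))) = j - 3
(3) = l - 2
(4) = gcd((y - 5)*(y + 6), (y - 5)*(y - 3)) = y - 5
(5) = w + 7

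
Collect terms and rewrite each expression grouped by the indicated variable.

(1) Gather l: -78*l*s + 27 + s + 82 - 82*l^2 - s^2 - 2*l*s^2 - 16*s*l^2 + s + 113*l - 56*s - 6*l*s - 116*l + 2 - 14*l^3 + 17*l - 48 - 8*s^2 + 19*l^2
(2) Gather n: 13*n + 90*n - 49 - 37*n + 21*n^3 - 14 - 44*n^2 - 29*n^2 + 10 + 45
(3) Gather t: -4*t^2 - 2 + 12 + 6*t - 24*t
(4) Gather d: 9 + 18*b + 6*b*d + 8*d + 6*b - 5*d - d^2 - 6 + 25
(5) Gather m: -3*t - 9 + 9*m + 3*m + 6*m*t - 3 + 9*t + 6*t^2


(1) = -14*l^3 + l^2*(-16*s - 63) + l*(-2*s^2 - 84*s + 14) - 9*s^2 - 54*s + 63
(2) = 21*n^3 - 73*n^2 + 66*n - 8
(3) = -4*t^2 - 18*t + 10
(4) = 24*b - d^2 + d*(6*b + 3) + 28
(5) = m*(6*t + 12) + 6*t^2 + 6*t - 12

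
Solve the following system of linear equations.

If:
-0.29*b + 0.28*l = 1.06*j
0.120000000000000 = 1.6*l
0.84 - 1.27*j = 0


Then:
b = -2.35
j = 0.66
l = 0.08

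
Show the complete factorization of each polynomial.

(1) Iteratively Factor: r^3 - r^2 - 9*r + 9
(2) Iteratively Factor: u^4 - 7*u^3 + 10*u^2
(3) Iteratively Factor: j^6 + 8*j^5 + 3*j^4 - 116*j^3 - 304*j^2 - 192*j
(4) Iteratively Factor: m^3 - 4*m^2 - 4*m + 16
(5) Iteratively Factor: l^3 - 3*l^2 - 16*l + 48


(1) = (r + 3)*(r^2 - 4*r + 3) = (r - 1)*(r + 3)*(r - 3)
(2) = (u - 2)*(u^3 - 5*u^2) = (u - 5)*(u - 2)*(u^2) = u*(u - 5)*(u - 2)*(u)
(3) = (j + 3)*(j^5 + 5*j^4 - 12*j^3 - 80*j^2 - 64*j) = (j - 4)*(j + 3)*(j^4 + 9*j^3 + 24*j^2 + 16*j) = j*(j - 4)*(j + 3)*(j^3 + 9*j^2 + 24*j + 16) = j*(j - 4)*(j + 1)*(j + 3)*(j^2 + 8*j + 16) = j*(j - 4)*(j + 1)*(j + 3)*(j + 4)*(j + 4)
(4) = (m - 4)*(m^2 - 4) = (m - 4)*(m + 2)*(m - 2)
(5) = (l - 3)*(l^2 - 16) = (l - 3)*(l + 4)*(l - 4)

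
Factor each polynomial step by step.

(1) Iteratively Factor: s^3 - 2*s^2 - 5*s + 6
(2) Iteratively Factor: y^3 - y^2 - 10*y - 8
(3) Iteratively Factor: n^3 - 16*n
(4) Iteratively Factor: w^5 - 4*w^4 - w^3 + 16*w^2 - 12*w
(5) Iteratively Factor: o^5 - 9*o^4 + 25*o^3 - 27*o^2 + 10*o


(1) = (s - 3)*(s^2 + s - 2) = (s - 3)*(s - 1)*(s + 2)
(2) = (y + 1)*(y^2 - 2*y - 8) = (y + 1)*(y + 2)*(y - 4)
(3) = (n + 4)*(n^2 - 4*n) = (n - 4)*(n + 4)*(n)
(4) = (w - 3)*(w^4 - w^3 - 4*w^2 + 4*w) = (w - 3)*(w + 2)*(w^3 - 3*w^2 + 2*w) = (w - 3)*(w - 1)*(w + 2)*(w^2 - 2*w) = (w - 3)*(w - 2)*(w - 1)*(w + 2)*(w)
(5) = (o)*(o^4 - 9*o^3 + 25*o^2 - 27*o + 10) = o*(o - 1)*(o^3 - 8*o^2 + 17*o - 10) = o*(o - 2)*(o - 1)*(o^2 - 6*o + 5) = o*(o - 2)*(o - 1)^2*(o - 5)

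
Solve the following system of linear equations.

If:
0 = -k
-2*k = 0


Then:
k = 0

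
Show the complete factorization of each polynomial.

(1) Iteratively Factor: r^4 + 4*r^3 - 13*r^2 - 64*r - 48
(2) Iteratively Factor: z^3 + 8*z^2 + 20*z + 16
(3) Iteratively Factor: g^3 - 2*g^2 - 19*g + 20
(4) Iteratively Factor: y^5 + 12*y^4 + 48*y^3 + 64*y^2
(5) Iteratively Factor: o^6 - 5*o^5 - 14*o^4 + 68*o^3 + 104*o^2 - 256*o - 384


(1) = (r + 3)*(r^3 + r^2 - 16*r - 16) = (r + 3)*(r + 4)*(r^2 - 3*r - 4) = (r + 1)*(r + 3)*(r + 4)*(r - 4)
(2) = (z + 2)*(z^2 + 6*z + 8) = (z + 2)^2*(z + 4)
(3) = (g - 5)*(g^2 + 3*g - 4) = (g - 5)*(g - 1)*(g + 4)
(4) = (y)*(y^4 + 12*y^3 + 48*y^2 + 64*y) = y*(y + 4)*(y^3 + 8*y^2 + 16*y) = y*(y + 4)^2*(y^2 + 4*y) = y^2*(y + 4)^2*(y + 4)
(5) = (o - 4)*(o^5 - o^4 - 18*o^3 - 4*o^2 + 88*o + 96) = (o - 4)*(o + 2)*(o^4 - 3*o^3 - 12*o^2 + 20*o + 48) = (o - 4)*(o + 2)^2*(o^3 - 5*o^2 - 2*o + 24) = (o - 4)^2*(o + 2)^2*(o^2 - o - 6) = (o - 4)^2*(o + 2)^3*(o - 3)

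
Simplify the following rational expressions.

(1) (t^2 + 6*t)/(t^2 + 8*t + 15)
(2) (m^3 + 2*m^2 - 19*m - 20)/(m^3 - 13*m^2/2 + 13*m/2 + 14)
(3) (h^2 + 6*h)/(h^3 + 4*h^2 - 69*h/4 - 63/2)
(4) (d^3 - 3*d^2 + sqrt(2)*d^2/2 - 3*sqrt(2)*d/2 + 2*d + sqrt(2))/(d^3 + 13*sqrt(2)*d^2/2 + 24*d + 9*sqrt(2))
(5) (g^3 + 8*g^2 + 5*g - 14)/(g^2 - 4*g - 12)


(1) = (t^2 + 6*t)/(t^2 + 8*t + 15)
(2) = (2*m + 10)/(2*m - 7)
(3) = 4*h/(4*h^2 - 8*h - 21)
(4) = (4*d^2 - 12*d + 8)/(4*d^2 + 24*sqrt(2)*d + 72)
(5) = (g^2 + 6*g - 7)/(g - 6)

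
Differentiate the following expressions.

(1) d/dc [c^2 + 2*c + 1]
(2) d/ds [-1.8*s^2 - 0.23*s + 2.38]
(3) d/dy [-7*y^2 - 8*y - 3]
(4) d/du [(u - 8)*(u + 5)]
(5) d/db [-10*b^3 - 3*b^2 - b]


(1) = 2*c + 2
(2) = -3.6*s - 0.23
(3) = -14*y - 8
(4) = 2*u - 3
(5) = -30*b^2 - 6*b - 1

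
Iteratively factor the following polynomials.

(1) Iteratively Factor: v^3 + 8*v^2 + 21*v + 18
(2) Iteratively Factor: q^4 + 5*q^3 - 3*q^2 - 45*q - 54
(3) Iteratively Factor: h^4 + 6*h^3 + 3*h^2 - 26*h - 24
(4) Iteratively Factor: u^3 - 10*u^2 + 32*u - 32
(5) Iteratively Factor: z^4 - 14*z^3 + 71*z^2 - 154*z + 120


(1) = (v + 3)*(v^2 + 5*v + 6) = (v + 3)^2*(v + 2)
(2) = (q - 3)*(q^3 + 8*q^2 + 21*q + 18) = (q - 3)*(q + 3)*(q^2 + 5*q + 6) = (q - 3)*(q + 2)*(q + 3)*(q + 3)
(3) = (h - 2)*(h^3 + 8*h^2 + 19*h + 12) = (h - 2)*(h + 1)*(h^2 + 7*h + 12) = (h - 2)*(h + 1)*(h + 4)*(h + 3)
(4) = (u - 4)*(u^2 - 6*u + 8) = (u - 4)^2*(u - 2)
(5) = (z - 4)*(z^3 - 10*z^2 + 31*z - 30) = (z - 4)*(z - 2)*(z^2 - 8*z + 15) = (z - 4)*(z - 3)*(z - 2)*(z - 5)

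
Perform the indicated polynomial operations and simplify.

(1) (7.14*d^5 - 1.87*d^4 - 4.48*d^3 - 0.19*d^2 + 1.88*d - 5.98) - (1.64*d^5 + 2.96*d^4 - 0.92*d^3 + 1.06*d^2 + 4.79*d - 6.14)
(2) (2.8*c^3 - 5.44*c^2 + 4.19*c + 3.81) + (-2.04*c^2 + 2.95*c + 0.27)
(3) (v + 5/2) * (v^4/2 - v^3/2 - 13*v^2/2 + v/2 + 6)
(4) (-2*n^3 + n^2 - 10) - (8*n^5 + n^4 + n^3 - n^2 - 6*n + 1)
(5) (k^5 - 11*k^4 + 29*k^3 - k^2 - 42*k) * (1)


(1) = 5.5*d^5 - 4.83*d^4 - 3.56*d^3 - 1.25*d^2 - 2.91*d + 0.16
(2) = 2.8*c^3 - 7.48*c^2 + 7.14*c + 4.08
(3) = v^5/2 + 3*v^4/4 - 31*v^3/4 - 63*v^2/4 + 29*v/4 + 15
(4) = -8*n^5 - n^4 - 3*n^3 + 2*n^2 + 6*n - 11
(5) = k^5 - 11*k^4 + 29*k^3 - k^2 - 42*k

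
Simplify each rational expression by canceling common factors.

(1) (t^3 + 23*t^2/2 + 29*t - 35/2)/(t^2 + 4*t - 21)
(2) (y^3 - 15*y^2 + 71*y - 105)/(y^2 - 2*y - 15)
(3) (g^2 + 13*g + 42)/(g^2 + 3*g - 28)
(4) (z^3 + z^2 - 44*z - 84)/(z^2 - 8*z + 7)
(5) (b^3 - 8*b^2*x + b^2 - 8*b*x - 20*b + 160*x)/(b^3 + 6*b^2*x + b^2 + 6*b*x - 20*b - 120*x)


(1) = (2*t^2 + 9*t - 5)/(2*t - 6)
(2) = (y^2 - 10*y + 21)/(y + 3)
(3) = (g + 6)/(g - 4)
(4) = (z^2 + 8*z + 12)/(z - 1)
(5) = (b - 8*x)/(b + 6*x)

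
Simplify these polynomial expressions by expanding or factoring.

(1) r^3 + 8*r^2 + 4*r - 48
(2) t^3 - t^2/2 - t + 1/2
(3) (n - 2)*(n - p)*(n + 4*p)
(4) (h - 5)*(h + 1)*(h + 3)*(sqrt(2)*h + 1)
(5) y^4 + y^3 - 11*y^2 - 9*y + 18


(1) = (r - 2)*(r + 4)*(r + 6)
(2) = (t - 1)*(t - 1/2)*(t + 1)
(3) = n^3 + 3*n^2*p - 2*n^2 - 4*n*p^2 - 6*n*p + 8*p^2
(4) = sqrt(2)*h^4 - sqrt(2)*h^3 + h^3 - 17*sqrt(2)*h^2 - h^2 - 15*sqrt(2)*h - 17*h - 15
(5) = (y - 3)*(y - 1)*(y + 2)*(y + 3)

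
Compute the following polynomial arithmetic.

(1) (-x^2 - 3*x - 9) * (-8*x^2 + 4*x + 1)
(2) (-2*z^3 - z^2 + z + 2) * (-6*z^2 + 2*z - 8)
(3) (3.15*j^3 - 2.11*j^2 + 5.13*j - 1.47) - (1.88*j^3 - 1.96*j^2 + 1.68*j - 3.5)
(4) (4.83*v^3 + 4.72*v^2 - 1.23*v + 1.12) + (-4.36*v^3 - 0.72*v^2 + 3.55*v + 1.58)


(1) = 8*x^4 + 20*x^3 + 59*x^2 - 39*x - 9
(2) = 12*z^5 + 2*z^4 + 8*z^3 - 2*z^2 - 4*z - 16
(3) = 1.27*j^3 - 0.15*j^2 + 3.45*j + 2.03
(4) = 0.47*v^3 + 4.0*v^2 + 2.32*v + 2.7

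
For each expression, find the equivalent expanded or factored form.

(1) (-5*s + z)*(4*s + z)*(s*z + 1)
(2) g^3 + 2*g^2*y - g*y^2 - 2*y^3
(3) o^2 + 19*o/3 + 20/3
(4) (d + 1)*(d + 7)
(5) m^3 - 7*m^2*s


(1) = -20*s^3*z - s^2*z^2 - 20*s^2 + s*z^3 - s*z + z^2
(2) = (g - y)*(g + y)*(g + 2*y)
(3) = (o + 4/3)*(o + 5)
(4) = d^2 + 8*d + 7
(5) = m^2*(m - 7*s)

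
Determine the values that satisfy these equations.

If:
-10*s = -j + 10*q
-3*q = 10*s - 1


Then:
j = 10/3 - 70*s/3
q = 1/3 - 10*s/3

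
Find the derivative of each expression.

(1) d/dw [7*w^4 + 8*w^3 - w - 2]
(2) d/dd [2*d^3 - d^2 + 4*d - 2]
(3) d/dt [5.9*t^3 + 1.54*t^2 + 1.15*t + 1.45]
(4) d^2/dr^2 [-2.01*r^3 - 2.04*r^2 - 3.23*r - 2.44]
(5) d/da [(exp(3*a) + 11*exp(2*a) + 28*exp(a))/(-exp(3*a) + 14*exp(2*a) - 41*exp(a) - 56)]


(1) = 28*w^3 + 24*w^2 - 1
(2) = 6*d^2 - 2*d + 4
(3) = 17.7*t^2 + 3.08*t + 1.15
(4) = -12.06*r - 4.08
(5) = (25*exp(4*a) - 26*exp(3*a) - 1011*exp(2*a) - 1232*exp(a) - 1568)*exp(a)/(exp(6*a) - 28*exp(5*a) + 278*exp(4*a) - 1036*exp(3*a) + 113*exp(2*a) + 4592*exp(a) + 3136)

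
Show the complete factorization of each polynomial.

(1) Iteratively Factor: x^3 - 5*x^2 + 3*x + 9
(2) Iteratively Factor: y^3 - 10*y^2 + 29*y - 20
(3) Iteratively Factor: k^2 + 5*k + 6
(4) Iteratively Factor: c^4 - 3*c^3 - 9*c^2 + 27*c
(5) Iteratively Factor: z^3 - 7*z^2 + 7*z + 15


(1) = (x + 1)*(x^2 - 6*x + 9) = (x - 3)*(x + 1)*(x - 3)
(2) = (y - 1)*(y^2 - 9*y + 20) = (y - 5)*(y - 1)*(y - 4)
(3) = (k + 3)*(k + 2)
(4) = (c + 3)*(c^3 - 6*c^2 + 9*c) = (c - 3)*(c + 3)*(c^2 - 3*c) = c*(c - 3)*(c + 3)*(c - 3)
(5) = (z - 3)*(z^2 - 4*z - 5) = (z - 3)*(z + 1)*(z - 5)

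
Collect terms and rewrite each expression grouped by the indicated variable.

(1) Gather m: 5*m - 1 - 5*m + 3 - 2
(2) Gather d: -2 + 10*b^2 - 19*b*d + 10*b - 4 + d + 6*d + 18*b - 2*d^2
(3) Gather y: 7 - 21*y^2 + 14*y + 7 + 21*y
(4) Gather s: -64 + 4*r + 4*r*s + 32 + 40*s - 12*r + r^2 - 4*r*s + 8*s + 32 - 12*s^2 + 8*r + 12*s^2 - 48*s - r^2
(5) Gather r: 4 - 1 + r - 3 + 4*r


(1) = 0
(2) = 10*b^2 + 28*b - 2*d^2 + d*(7 - 19*b) - 6
(3) = -21*y^2 + 35*y + 14
(4) = 0
(5) = 5*r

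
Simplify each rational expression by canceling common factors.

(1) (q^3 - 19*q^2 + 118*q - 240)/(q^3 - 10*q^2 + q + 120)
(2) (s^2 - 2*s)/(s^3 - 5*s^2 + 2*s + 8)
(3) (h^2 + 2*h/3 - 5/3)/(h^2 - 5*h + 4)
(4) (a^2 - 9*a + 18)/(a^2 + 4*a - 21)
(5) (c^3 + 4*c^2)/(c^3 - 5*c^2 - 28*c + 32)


(1) = (q - 6)/(q + 3)
(2) = s/(s^2 - 3*s - 4)
(3) = (3*h + 5)/(3*h - 12)
(4) = (a - 6)/(a + 7)
(5) = c^2/(c^2 - 9*c + 8)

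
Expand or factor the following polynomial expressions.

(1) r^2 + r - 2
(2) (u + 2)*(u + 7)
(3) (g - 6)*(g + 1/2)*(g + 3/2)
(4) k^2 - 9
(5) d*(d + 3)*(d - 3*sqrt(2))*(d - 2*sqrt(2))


(1) = (r - 1)*(r + 2)
(2) = u^2 + 9*u + 14
(3) = g^3 - 4*g^2 - 45*g/4 - 9/2
(4) = (k - 3)*(k + 3)
(5) = d^4 - 5*sqrt(2)*d^3 + 3*d^3 - 15*sqrt(2)*d^2 + 12*d^2 + 36*d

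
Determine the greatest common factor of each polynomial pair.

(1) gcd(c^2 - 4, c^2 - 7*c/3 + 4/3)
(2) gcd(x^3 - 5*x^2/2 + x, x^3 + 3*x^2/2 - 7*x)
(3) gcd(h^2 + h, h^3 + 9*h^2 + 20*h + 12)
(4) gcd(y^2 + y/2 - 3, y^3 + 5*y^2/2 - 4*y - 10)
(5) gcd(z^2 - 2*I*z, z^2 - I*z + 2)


(1) = gcd((c - 2)*(c + 2), (c - 4/3)*(c - 1)) = 1
(2) = x^2 - 2*x
(3) = gcd(h*(h + 1), (h + 1)*(h + 2)*(h + 6)) = h + 1
(4) = y + 2
(5) = z - 2*I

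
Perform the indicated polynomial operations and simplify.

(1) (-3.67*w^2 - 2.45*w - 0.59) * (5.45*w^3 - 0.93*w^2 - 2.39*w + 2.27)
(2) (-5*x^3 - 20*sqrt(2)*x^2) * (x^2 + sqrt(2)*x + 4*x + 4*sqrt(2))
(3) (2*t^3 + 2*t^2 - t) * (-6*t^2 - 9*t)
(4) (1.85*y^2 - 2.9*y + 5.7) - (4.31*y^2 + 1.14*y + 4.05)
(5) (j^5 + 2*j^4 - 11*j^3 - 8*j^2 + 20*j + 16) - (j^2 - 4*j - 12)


(1) = -20.0015*w^5 - 9.9394*w^4 + 7.8343*w^3 - 1.9267*w^2 - 4.1514*w - 1.3393
(2) = -5*x^5 - 25*sqrt(2)*x^4 - 20*x^4 - 100*sqrt(2)*x^3 - 40*x^3 - 160*x^2
(3) = -12*t^5 - 30*t^4 - 12*t^3 + 9*t^2
(4) = -2.46*y^2 - 4.04*y + 1.65
(5) = j^5 + 2*j^4 - 11*j^3 - 9*j^2 + 24*j + 28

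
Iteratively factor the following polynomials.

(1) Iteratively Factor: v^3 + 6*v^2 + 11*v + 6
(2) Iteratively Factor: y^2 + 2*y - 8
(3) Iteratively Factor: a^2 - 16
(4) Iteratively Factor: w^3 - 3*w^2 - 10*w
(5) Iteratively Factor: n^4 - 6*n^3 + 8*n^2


(1) = (v + 3)*(v^2 + 3*v + 2) = (v + 1)*(v + 3)*(v + 2)
(2) = (y + 4)*(y - 2)
(3) = (a - 4)*(a + 4)
(4) = (w)*(w^2 - 3*w - 10) = w*(w - 5)*(w + 2)
(5) = (n - 4)*(n^3 - 2*n^2) = n*(n - 4)*(n^2 - 2*n) = n^2*(n - 4)*(n - 2)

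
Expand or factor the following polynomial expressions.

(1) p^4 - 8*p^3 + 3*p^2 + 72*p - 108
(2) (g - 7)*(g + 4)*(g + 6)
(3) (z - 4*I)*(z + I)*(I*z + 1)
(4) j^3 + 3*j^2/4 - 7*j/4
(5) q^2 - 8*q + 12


(1) = (p - 6)*(p - 3)*(p - 2)*(p + 3)
(2) = g^3 + 3*g^2 - 46*g - 168
(3) = I*z^3 + 4*z^2 + I*z + 4
(4) = j*(j - 1)*(j + 7/4)
(5) = (q - 6)*(q - 2)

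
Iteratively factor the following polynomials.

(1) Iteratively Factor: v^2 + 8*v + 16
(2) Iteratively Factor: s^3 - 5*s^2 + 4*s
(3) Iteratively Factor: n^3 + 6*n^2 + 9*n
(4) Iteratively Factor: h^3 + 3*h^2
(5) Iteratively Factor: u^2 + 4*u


(1) = (v + 4)*(v + 4)
(2) = (s - 1)*(s^2 - 4*s) = (s - 4)*(s - 1)*(s)
(3) = (n + 3)*(n^2 + 3*n) = (n + 3)^2*(n)
(4) = (h + 3)*(h^2) = h*(h + 3)*(h)
(5) = (u)*(u + 4)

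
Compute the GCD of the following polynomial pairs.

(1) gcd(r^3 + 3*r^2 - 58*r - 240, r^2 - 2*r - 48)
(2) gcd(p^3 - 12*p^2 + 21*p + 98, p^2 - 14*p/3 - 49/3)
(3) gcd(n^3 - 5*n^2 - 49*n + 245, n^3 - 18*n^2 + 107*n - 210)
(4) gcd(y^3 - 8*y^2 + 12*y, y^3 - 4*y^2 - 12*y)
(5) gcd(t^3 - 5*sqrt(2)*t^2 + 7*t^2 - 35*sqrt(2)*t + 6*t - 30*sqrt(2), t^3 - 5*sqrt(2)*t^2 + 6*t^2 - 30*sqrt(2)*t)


(1) = gcd((r - 8)*(r + 5)*(r + 6), (r - 8)*(r + 6)) = r^2 - 2*r - 48
(2) = p - 7
(3) = gcd((n - 7)*(n - 5)*(n + 7), (n - 7)*(n - 6)*(n - 5)) = n^2 - 12*n + 35
(4) = y^2 - 6*y
(5) = t^2 + t*(6 - 5*sqrt(2)) - 30*sqrt(2)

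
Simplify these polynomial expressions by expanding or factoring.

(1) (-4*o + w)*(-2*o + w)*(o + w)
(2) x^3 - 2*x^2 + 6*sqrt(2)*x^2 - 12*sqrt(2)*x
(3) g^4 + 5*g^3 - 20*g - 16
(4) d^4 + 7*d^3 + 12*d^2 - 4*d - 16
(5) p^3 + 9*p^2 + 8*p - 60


(1) = 8*o^3 + 2*o^2*w - 5*o*w^2 + w^3
(2) = x*(x - 2)*(x + 6*sqrt(2))
(3) = (g - 2)*(g + 1)*(g + 2)*(g + 4)
(4) = (d - 1)*(d + 2)^2*(d + 4)
(5) = (p - 2)*(p + 5)*(p + 6)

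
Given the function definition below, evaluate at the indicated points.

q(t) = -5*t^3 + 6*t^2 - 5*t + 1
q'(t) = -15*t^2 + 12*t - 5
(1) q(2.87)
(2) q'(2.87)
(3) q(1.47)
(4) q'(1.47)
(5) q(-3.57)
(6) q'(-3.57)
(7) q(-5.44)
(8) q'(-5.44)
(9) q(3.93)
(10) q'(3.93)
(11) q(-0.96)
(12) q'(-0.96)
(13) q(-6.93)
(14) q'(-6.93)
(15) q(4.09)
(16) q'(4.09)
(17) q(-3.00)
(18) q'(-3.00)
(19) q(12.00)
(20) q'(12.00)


(1) = -82.13
(2) = -94.11
(3) = -9.27
(4) = -19.77
(5) = 322.82
(6) = -239.01
(7) = 1010.71
(8) = -514.18
(9) = -229.47
(10) = -189.51
(11) = 15.75
(12) = -30.34
(13) = 1987.86
(14) = -808.53
(15) = -261.17
(16) = -206.84
(17) = 205.00
(18) = -176.00
(19) = -7835.00
(20) = -2021.00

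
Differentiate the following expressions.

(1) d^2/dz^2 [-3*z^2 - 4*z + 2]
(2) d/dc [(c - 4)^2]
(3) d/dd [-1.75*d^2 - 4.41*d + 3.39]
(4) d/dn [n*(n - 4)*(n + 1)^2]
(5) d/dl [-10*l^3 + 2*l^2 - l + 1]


(1) = -6
(2) = 2*c - 8
(3) = -3.5*d - 4.41
(4) = 4*n^3 - 6*n^2 - 14*n - 4
(5) = -30*l^2 + 4*l - 1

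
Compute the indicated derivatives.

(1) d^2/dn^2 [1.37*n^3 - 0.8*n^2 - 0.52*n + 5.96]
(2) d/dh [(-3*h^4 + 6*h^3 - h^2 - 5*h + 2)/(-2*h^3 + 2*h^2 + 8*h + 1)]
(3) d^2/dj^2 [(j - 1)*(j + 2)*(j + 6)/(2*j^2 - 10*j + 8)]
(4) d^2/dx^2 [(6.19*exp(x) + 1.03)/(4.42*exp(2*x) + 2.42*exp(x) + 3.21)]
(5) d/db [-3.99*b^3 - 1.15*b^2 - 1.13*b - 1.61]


(1) = 8.22*n - 1.6
(2) = (6*h^6 - 12*h^5 - 62*h^4 + 64*h^3 + 32*h^2 - 10*h - 21)/(4*h^6 - 8*h^5 - 28*h^4 + 28*h^3 + 68*h^2 + 16*h + 1)
(3) = 60/(j^3 - 12*j^2 + 48*j - 64)
(4) = (120.930316*exp(4*x) + 14.279252*exp(3*x) - 493.897872*exp(2*x) - 100.50845*exp(x) + 55.781133)*exp(x)/(86.350888*exp(6*x) + 141.834264*exp(5*x) + 265.791396*exp(4*x) + 220.185152*exp(3*x) + 193.029498*exp(2*x) + 74.807766*exp(x) + 33.076161)
(5) = -11.97*b^2 - 2.3*b - 1.13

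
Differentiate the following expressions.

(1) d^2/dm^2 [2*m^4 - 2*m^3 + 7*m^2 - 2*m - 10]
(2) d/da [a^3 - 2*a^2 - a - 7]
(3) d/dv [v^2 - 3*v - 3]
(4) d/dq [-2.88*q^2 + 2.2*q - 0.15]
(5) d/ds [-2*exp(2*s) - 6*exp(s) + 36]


(1) = 24*m^2 - 12*m + 14
(2) = 3*a^2 - 4*a - 1
(3) = 2*v - 3
(4) = 2.2 - 5.76*q
(5) = (-4*exp(s) - 6)*exp(s)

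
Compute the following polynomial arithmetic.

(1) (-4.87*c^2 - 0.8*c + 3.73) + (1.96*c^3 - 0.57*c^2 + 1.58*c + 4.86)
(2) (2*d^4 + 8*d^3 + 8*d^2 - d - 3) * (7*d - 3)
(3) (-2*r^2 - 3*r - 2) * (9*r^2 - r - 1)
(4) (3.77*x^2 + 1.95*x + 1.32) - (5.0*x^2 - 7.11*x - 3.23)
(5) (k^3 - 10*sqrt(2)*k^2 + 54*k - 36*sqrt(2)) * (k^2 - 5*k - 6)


(1) = 1.96*c^3 - 5.44*c^2 + 0.78*c + 8.59
(2) = 14*d^5 + 50*d^4 + 32*d^3 - 31*d^2 - 18*d + 9
(3) = -18*r^4 - 25*r^3 - 13*r^2 + 5*r + 2
(4) = -1.23*x^2 + 9.06*x + 4.55
(5) = k^5 - 10*sqrt(2)*k^4 - 5*k^4 + 48*k^3 + 50*sqrt(2)*k^3 - 270*k^2 + 24*sqrt(2)*k^2 - 324*k + 180*sqrt(2)*k + 216*sqrt(2)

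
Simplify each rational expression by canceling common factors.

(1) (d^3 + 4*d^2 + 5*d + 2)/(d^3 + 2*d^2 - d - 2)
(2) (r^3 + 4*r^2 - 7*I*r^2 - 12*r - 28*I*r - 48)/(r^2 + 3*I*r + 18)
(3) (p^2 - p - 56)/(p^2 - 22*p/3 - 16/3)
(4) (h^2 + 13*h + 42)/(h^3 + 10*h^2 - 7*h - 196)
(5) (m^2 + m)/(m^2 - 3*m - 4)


(1) = (d + 1)/(d - 1)
(2) = (r^2 + r*(4 - 4*I) - 16*I)/(r + 6*I)
(3) = (3*p + 21)/(3*p + 2)
(4) = (h + 6)/(h^2 + 3*h - 28)
(5) = m/(m - 4)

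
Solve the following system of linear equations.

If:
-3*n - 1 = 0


Then:
n = -1/3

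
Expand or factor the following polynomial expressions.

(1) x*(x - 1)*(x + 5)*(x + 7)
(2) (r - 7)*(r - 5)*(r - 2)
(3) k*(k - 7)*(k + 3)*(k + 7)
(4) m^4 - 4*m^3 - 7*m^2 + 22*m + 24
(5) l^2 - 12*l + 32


(1) = x^4 + 11*x^3 + 23*x^2 - 35*x
(2) = r^3 - 14*r^2 + 59*r - 70
(3) = k^4 + 3*k^3 - 49*k^2 - 147*k
(4) = (m - 4)*(m - 3)*(m + 1)*(m + 2)
(5) = (l - 8)*(l - 4)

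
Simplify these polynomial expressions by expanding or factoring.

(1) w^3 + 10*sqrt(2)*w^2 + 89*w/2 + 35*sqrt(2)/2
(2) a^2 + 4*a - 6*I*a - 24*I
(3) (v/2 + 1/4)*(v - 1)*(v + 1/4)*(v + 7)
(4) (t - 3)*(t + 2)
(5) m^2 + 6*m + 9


(1) = (w + sqrt(2)/2)*(w + 5*sqrt(2)/2)*(w + 7*sqrt(2))
(2) = (a + 4)*(a - 6*I)
(3) = v^4/2 + 27*v^3/8 - 19*v^2/16 - 9*v/4 - 7/16
(4) = t^2 - t - 6
(5) = (m + 3)^2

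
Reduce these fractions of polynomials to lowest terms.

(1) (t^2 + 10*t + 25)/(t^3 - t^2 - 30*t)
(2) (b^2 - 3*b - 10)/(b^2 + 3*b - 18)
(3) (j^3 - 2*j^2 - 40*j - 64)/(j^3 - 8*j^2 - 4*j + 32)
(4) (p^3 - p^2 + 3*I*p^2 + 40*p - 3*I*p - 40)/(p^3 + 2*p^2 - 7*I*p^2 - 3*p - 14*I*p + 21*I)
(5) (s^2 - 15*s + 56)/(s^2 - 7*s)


(1) = (t + 5)/(t^2 - 6*t)
(2) = (b^2 - 3*b - 10)/(b^2 + 3*b - 18)
(3) = (j + 4)/(j - 2)
(4) = (p^2 + 3*I*p + 40)/(p^2 + p*(3 - 7*I) - 21*I)
(5) = (s - 8)/s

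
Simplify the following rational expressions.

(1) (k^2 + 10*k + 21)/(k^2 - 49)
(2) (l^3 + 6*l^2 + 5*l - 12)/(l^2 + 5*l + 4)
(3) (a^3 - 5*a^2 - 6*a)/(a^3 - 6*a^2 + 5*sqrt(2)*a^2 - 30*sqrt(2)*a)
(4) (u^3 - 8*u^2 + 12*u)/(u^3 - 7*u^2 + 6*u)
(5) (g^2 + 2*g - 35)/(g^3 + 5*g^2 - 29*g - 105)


(1) = (k + 3)/(k - 7)
(2) = (l^2 + 2*l - 3)/(l + 1)
(3) = (a + 1)/(a + 5*sqrt(2))
(4) = (u - 2)/(u - 1)
(5) = 1/(g + 3)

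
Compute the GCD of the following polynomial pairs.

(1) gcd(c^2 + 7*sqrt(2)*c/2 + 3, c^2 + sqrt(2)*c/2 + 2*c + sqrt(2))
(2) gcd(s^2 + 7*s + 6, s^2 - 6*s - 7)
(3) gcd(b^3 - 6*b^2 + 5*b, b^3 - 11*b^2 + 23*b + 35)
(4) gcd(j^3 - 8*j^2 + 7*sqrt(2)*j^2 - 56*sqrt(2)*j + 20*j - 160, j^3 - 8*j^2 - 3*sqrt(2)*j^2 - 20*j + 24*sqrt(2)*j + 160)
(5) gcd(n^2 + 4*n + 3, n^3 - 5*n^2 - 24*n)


(1) = gcd((c + sqrt(2)/2)*(c + 3*sqrt(2)), (c + 2)*(c + sqrt(2)/2)) = c + sqrt(2)/2
(2) = s + 1
(3) = gcd(b*(b - 5)*(b - 1), (b - 7)*(b - 5)*(b + 1)) = b - 5
(4) = j^2 + j*(-8 + 2*sqrt(2)) - 16*sqrt(2)
(5) = gcd((n + 1)*(n + 3), n*(n - 8)*(n + 3)) = n + 3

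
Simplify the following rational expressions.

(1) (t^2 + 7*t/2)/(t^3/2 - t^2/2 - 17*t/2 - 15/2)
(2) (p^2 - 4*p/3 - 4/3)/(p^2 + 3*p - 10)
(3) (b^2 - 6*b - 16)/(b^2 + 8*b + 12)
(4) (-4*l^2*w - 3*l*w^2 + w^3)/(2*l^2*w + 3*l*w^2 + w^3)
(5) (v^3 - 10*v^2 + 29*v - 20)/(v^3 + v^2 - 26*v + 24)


(1) = (2*t^2 + 7*t)/(t^3 - t^2 - 17*t - 15)
(2) = (3*p + 2)/(3*p + 15)
(3) = (b - 8)/(b + 6)
(4) = (-4*l + w)/(2*l + w)
(5) = (v - 5)/(v + 6)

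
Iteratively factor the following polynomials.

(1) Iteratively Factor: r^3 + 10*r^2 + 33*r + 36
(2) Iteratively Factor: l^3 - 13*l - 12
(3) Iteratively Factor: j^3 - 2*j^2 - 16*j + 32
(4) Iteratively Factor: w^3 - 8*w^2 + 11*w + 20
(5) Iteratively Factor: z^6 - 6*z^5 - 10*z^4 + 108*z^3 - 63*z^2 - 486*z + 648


(1) = (r + 3)*(r^2 + 7*r + 12) = (r + 3)^2*(r + 4)
(2) = (l + 1)*(l^2 - l - 12) = (l + 1)*(l + 3)*(l - 4)
(3) = (j - 4)*(j^2 + 2*j - 8) = (j - 4)*(j - 2)*(j + 4)
(4) = (w + 1)*(w^2 - 9*w + 20) = (w - 5)*(w + 1)*(w - 4)
(5) = (z - 4)*(z^5 - 2*z^4 - 18*z^3 + 36*z^2 + 81*z - 162) = (z - 4)*(z + 3)*(z^4 - 5*z^3 - 3*z^2 + 45*z - 54) = (z - 4)*(z + 3)^2*(z^3 - 8*z^2 + 21*z - 18) = (z - 4)*(z - 2)*(z + 3)^2*(z^2 - 6*z + 9) = (z - 4)*(z - 3)*(z - 2)*(z + 3)^2*(z - 3)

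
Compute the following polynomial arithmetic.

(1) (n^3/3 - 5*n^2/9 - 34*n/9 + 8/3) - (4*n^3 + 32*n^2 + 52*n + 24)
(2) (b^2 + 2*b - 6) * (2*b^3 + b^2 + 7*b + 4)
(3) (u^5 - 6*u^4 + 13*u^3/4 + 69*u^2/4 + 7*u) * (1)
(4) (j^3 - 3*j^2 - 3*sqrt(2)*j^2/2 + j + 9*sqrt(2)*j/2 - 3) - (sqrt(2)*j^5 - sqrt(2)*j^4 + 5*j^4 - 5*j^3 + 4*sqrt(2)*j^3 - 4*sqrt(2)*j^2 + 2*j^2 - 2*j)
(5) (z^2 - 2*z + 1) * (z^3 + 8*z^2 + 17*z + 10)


(1) = -11*n^3/3 - 293*n^2/9 - 502*n/9 - 64/3
(2) = 2*b^5 + 5*b^4 - 3*b^3 + 12*b^2 - 34*b - 24
(3) = u^5 - 6*u^4 + 13*u^3/4 + 69*u^2/4 + 7*u
(4) = -sqrt(2)*j^5 - 5*j^4 + sqrt(2)*j^4 - 4*sqrt(2)*j^3 + 6*j^3 - 5*j^2 + 5*sqrt(2)*j^2/2 + 3*j + 9*sqrt(2)*j/2 - 3
(5) = z^5 + 6*z^4 + 2*z^3 - 16*z^2 - 3*z + 10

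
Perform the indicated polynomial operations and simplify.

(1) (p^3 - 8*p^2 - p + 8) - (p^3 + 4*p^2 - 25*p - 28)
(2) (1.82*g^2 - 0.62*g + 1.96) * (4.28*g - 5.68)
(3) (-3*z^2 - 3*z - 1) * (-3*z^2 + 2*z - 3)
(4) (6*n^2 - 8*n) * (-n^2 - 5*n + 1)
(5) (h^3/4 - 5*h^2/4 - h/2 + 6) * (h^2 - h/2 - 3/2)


(1) = -12*p^2 + 24*p + 36
(2) = 7.7896*g^3 - 12.9912*g^2 + 11.9104*g - 11.1328
(3) = 9*z^4 + 3*z^3 + 6*z^2 + 7*z + 3
(4) = -6*n^4 - 22*n^3 + 46*n^2 - 8*n
(5) = h^5/4 - 11*h^4/8 - h^3/4 + 65*h^2/8 - 9*h/4 - 9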